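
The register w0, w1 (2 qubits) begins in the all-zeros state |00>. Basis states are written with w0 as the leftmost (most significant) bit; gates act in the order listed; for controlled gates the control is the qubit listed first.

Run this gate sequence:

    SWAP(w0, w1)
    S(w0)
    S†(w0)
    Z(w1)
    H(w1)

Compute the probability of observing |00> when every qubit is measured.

A full measurement returns |00> with probability 1/2. Key observation: the block from step 2 through step 3 cancels to the identity and can be dropped.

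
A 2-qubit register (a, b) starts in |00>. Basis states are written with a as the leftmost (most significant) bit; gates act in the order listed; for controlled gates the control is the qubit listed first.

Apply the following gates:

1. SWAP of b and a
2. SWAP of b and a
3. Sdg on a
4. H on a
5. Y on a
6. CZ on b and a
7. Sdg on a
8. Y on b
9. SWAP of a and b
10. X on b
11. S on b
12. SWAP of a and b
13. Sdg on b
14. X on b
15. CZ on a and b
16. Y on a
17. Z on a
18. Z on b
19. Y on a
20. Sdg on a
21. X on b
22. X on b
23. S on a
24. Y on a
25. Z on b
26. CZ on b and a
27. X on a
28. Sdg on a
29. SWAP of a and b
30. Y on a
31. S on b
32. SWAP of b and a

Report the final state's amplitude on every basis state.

The final amplitudes are 0 on |00>, sqrt(2)/2 on |01>, 0 on |10>, sqrt(2)/2 on |11>. Key observation: steps 18-25 multiply out to the identity, so the circuit reduces to the remaining gates.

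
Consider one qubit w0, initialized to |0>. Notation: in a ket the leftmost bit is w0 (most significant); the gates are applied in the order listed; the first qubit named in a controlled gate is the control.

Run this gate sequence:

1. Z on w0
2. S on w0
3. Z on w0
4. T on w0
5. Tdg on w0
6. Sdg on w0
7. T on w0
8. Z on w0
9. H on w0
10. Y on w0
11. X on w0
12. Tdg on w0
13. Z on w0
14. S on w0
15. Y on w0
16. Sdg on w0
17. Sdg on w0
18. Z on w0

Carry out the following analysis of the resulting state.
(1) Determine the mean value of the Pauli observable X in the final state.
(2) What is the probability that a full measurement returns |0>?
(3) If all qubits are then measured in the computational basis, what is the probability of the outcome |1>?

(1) The expectation value of X is -sqrt(2)/2.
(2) A full measurement returns |0> with probability 1/2.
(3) Outcome |1> occurs with probability 1/2.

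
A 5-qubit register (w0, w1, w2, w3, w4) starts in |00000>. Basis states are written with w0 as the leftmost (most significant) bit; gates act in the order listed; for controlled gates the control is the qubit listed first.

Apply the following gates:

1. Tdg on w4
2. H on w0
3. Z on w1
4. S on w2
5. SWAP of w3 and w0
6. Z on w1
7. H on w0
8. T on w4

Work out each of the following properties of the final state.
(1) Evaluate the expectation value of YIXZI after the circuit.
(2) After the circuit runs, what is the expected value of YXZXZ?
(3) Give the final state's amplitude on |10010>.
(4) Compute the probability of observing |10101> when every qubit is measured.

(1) The observable YIXZI averages to 0.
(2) The observable YXZXZ averages to 0.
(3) |10010> carries amplitude 1/2 in the final state.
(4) The probability of measuring |10101> is 0.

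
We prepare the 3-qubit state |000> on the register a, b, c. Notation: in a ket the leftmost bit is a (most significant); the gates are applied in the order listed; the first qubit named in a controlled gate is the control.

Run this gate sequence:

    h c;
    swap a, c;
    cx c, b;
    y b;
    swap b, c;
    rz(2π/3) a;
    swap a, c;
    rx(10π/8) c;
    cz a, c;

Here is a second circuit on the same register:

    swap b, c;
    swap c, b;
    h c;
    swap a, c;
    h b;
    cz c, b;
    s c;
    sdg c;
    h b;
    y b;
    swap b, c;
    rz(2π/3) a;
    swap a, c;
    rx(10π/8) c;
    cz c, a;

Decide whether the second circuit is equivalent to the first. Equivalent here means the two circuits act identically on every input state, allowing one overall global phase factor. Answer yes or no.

Yes: on every input state the two circuits agree up to one overall phase factor.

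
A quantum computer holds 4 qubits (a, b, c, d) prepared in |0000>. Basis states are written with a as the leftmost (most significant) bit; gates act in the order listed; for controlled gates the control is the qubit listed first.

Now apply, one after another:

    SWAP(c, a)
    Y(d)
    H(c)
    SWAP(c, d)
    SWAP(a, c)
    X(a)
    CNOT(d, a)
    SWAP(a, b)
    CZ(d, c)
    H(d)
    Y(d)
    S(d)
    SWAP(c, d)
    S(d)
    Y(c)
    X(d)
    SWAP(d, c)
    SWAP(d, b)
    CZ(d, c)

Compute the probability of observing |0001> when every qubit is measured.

The probability of measuring |0001> is 0.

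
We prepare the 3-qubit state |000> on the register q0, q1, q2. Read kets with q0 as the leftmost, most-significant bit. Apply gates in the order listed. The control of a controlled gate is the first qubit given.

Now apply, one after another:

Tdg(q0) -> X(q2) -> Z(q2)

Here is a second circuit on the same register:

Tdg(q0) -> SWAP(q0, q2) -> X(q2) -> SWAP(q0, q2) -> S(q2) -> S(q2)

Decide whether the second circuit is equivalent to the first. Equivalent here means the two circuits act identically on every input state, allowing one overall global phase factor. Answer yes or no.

No: there is an input state on which the two circuits produce genuinely different outputs (not merely differing by a phase).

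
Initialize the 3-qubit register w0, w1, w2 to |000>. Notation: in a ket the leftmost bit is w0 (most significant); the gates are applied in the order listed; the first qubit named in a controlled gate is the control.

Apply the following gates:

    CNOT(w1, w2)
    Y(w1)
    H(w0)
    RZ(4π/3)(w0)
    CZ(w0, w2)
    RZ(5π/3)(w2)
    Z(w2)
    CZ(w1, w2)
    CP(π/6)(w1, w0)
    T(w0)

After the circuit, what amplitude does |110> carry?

|110> carries amplitude sqrt(2)*exp(3*I*pi/4)/2 in the final state.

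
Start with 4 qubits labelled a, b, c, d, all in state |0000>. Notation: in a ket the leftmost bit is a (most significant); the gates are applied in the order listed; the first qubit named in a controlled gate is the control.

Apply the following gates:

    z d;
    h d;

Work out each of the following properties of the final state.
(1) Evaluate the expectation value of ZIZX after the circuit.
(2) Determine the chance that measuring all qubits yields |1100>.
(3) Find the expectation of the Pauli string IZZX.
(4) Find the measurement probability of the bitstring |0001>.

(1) The expectation value of ZIZX is 1.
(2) The probability of measuring |1100> is 0.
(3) The expectation value of IZZX is 1.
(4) Outcome |0001> occurs with probability 1/2.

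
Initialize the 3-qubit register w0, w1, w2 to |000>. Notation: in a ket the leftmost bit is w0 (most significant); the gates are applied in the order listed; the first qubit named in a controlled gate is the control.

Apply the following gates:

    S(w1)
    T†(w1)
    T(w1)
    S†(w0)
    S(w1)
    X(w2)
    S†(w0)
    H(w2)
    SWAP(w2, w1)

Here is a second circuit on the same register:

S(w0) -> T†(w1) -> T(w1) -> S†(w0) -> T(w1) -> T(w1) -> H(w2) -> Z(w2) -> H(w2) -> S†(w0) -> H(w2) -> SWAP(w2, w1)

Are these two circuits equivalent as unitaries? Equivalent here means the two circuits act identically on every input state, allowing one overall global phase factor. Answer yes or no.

No: there is an input state on which the two circuits produce genuinely different outputs (not merely differing by a phase).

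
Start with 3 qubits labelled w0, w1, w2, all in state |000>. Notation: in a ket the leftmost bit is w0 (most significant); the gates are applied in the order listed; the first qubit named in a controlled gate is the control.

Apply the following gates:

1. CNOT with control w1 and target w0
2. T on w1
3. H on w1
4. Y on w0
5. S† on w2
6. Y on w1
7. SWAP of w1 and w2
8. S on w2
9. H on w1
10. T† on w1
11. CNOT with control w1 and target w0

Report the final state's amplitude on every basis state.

The resulting statevector has amplitude 0 on |000>, 0 on |001>, -exp(3*I*pi/4)/2 on |010>, -exp(I*pi/4)/2 on |011>, 1/2 on |100>, -I/2 on |101>, 0 on |110>, 0 on |111>.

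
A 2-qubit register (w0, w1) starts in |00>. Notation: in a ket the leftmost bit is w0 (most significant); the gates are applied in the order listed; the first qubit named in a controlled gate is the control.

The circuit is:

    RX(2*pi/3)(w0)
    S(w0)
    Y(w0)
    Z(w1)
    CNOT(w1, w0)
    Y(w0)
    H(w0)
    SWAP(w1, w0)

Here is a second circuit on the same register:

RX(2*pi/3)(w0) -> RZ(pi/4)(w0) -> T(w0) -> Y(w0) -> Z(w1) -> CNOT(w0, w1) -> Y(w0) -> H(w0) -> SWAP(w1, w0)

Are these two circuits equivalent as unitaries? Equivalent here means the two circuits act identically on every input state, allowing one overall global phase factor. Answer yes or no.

No, they are not equivalent — no single phase factor reconciles the two unitaries.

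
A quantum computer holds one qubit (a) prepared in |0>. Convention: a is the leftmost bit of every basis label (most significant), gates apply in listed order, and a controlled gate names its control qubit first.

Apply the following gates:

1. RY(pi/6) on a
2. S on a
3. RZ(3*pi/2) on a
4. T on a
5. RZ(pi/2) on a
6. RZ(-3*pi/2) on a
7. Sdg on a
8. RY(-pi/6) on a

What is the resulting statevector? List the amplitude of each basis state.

After the circuit, the state carries amplitude -sqrt(3)*I/4 - exp(3*I*pi/4)/2 - sqrt(3)*exp(3*I*pi/4)/4 + I/2 on |0>, exp(3*I*pi/4)/4 + I/4 on |1>.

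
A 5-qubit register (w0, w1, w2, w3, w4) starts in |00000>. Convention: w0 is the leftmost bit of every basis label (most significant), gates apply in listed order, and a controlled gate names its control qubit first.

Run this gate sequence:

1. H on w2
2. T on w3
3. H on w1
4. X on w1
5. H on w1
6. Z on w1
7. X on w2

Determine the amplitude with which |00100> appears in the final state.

The amplitude on |00100> is sqrt(2)/2. Key observation: steps 3-6 multiply out to the identity, so the circuit reduces to the remaining gates.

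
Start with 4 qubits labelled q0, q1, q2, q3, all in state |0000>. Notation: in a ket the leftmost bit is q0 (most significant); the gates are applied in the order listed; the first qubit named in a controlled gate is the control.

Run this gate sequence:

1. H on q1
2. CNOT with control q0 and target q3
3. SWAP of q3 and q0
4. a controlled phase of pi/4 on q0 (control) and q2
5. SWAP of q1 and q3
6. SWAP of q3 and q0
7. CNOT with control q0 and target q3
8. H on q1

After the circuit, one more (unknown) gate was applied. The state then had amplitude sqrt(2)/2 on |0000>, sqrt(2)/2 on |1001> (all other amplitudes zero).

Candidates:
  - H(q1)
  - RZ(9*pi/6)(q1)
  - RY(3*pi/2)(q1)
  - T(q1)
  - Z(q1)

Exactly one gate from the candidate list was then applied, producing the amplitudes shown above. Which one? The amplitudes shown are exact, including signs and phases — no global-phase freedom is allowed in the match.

The unique candidate consistent with the amplitudes is H(q1).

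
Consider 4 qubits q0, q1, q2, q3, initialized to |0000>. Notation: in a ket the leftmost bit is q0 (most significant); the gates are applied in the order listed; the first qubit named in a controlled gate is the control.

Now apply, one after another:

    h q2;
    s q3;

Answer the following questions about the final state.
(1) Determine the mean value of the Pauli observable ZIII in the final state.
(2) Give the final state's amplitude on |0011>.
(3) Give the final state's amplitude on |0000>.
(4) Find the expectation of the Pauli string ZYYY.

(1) In the final state, ZIII has expectation 1.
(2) |0011> carries amplitude 0 in the final state.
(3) The amplitude on |0000> is sqrt(2)/2.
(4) The observable ZYYY averages to 0.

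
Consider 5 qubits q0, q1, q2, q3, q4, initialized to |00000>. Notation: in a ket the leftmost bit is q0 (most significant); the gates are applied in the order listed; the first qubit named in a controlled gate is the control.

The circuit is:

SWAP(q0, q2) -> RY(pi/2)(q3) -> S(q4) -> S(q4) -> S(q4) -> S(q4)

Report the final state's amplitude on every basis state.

The final amplitudes are sqrt(2)/2 on |00000>, sqrt(2)/2 on |00010>, and 0 on every other basis state. Key observation: steps 3-6 multiply out to the identity, so the circuit reduces to the remaining gates.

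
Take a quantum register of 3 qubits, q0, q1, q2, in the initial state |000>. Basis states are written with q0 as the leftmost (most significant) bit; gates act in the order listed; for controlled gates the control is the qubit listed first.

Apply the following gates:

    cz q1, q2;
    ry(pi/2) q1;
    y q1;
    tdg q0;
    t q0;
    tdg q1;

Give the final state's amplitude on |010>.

|010> carries amplitude sqrt(2)*exp(I*pi/4)/2 in the final state.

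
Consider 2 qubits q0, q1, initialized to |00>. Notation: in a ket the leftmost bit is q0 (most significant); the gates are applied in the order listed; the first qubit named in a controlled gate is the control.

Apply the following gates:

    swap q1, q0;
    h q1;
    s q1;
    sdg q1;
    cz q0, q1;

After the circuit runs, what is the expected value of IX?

The expectation value of IX is 1.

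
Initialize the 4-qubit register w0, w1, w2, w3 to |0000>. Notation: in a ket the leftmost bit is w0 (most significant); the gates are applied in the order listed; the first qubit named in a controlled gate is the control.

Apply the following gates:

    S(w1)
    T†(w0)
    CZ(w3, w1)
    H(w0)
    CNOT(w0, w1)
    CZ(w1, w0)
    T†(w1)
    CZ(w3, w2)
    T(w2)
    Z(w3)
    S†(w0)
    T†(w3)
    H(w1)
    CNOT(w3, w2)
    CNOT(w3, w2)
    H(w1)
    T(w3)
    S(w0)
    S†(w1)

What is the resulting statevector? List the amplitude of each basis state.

The final amplitudes are sqrt(2)/2 on |0000>, sqrt(2)*exp(I*pi/4)/2 on |1100>, and 0 on every other basis state. Key observation: gates 11-18 undo each other exactly, leaving only the rest of the circuit to track.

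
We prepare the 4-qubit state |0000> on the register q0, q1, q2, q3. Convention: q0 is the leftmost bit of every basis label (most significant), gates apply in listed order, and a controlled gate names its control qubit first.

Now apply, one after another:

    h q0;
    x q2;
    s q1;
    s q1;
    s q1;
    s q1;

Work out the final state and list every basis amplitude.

The final amplitudes are sqrt(2)/2 on |0010>, sqrt(2)/2 on |1010>, and 0 on every other basis state. Key observation: steps 3-6 multiply out to the identity, so the circuit reduces to the remaining gates.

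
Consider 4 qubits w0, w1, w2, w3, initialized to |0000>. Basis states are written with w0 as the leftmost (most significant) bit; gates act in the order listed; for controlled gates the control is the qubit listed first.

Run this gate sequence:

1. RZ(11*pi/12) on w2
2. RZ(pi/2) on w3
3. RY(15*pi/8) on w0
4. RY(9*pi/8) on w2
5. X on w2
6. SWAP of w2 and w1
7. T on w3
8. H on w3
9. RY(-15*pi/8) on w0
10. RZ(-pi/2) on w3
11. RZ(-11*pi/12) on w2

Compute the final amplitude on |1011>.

The amplitude on |1011> is 0.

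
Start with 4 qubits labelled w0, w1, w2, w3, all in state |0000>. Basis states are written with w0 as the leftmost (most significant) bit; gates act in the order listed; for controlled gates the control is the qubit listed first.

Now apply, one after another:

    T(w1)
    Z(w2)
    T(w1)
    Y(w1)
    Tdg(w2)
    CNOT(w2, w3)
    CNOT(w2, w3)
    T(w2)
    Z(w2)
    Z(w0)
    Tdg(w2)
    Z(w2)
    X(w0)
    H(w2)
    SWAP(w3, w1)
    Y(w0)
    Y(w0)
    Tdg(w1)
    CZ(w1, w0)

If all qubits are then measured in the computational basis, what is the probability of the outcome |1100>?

A full measurement returns |1100> with probability 0. Key observation: steps 5-8 multiply out to the identity, so the circuit reduces to the remaining gates.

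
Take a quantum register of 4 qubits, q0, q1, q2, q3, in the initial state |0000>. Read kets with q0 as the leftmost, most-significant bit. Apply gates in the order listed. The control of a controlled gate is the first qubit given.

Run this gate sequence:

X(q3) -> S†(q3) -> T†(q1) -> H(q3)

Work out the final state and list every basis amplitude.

The resulting statevector has amplitude -sqrt(2)*I/2 on |0000>, sqrt(2)*I/2 on |0001>, and 0 on every other basis state.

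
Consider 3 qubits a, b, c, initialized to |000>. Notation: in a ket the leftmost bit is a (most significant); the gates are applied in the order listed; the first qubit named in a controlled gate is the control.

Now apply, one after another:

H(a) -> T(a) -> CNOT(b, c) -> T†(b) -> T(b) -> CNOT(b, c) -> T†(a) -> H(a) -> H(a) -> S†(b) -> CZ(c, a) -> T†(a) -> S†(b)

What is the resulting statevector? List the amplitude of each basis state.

After the circuit, the state carries amplitude sqrt(2)/2 on |000>, -sqrt(2)*exp(3*I*pi/4)/2 on |100>, and 0 on every other basis state.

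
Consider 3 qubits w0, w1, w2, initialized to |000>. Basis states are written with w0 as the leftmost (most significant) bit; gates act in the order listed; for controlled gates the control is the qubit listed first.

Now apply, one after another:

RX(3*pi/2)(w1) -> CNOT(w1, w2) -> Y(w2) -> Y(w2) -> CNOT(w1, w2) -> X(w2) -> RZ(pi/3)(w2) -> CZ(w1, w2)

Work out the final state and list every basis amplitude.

The resulting statevector has amplitude -sqrt(2)*exp(I*pi/6)/2 on |001>, sqrt(2)*exp(2*I*pi/3)/2 on |011>, and 0 on every other basis state.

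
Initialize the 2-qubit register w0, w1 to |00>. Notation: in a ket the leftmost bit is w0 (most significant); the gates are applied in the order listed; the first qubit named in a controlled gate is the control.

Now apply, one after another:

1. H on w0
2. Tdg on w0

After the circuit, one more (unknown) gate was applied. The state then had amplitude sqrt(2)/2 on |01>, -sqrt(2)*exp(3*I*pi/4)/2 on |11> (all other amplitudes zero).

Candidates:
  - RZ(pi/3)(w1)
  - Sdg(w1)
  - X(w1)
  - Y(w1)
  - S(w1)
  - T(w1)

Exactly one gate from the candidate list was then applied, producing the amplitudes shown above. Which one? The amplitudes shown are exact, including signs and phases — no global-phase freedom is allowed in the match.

It was X(w1) that produced the state shown.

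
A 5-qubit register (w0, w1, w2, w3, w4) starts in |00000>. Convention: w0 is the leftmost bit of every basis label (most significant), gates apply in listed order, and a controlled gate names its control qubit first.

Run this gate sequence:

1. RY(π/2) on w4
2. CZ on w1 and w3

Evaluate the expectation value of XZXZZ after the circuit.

In the final state, XZXZZ has expectation 0.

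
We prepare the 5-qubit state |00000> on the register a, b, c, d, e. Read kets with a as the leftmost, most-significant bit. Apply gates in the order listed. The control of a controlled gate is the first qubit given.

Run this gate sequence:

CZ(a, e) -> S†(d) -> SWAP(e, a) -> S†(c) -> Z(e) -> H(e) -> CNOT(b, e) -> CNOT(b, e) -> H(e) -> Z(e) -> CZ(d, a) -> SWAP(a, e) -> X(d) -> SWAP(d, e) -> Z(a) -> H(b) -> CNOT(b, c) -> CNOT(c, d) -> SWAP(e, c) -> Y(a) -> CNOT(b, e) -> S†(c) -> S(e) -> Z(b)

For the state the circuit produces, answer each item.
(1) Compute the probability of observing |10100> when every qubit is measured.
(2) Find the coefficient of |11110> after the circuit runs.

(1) A full measurement returns |10100> with probability 1/2. Key observation: the block from step 5 through step 10 cancels to the identity and can be dropped.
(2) |11110> carries amplitude -sqrt(2)/2 in the final state.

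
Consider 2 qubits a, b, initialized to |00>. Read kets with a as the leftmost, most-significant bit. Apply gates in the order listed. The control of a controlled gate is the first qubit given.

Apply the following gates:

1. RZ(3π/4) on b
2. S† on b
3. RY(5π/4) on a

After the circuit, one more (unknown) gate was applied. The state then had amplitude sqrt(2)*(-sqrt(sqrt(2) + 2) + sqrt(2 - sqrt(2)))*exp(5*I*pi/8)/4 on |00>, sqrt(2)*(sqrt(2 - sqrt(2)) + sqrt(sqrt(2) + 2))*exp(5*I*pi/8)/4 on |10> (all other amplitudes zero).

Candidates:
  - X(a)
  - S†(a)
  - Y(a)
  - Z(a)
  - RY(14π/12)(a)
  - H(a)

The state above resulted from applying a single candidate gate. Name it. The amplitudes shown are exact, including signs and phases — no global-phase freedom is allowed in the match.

It was H(a) that produced the state shown.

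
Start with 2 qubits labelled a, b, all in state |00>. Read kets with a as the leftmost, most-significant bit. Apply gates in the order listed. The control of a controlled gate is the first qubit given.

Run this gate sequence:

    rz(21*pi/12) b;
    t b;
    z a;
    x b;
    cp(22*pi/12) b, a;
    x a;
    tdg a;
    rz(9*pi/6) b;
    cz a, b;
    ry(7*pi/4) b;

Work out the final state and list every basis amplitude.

The final amplitudes are 0 on |00>, 0 on |01>, -sqrt(2 - sqrt(2))*exp(5*I*pi/8)/2 on |10>, -sqrt(sqrt(2) + 2)*exp(5*I*pi/8)/2 on |11>.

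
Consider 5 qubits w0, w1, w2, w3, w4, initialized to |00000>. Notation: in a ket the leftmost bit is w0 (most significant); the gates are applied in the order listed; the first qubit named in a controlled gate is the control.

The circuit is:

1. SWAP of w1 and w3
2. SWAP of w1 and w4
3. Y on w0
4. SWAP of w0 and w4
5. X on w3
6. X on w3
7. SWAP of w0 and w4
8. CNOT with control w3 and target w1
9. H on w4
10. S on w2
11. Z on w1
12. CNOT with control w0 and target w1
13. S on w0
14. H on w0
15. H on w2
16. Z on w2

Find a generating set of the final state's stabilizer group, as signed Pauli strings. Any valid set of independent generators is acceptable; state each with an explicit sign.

The final state is stabilized by the group generated by -XIIII, -IIXII, +IIIIX, -IZIII, +IIIZI; other independent generating sets are equally valid. Key observation: the block from step 4 through step 7 cancels to the identity and can be dropped.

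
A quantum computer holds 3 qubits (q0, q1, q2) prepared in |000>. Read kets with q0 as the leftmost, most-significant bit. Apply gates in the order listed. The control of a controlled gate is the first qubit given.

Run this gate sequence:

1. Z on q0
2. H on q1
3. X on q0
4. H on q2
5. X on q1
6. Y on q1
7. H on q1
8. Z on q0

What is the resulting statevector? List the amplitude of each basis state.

The final amplitudes are sqrt(2)*I/2 on |110>, sqrt(2)*I/2 on |111>, and 0 on every other basis state.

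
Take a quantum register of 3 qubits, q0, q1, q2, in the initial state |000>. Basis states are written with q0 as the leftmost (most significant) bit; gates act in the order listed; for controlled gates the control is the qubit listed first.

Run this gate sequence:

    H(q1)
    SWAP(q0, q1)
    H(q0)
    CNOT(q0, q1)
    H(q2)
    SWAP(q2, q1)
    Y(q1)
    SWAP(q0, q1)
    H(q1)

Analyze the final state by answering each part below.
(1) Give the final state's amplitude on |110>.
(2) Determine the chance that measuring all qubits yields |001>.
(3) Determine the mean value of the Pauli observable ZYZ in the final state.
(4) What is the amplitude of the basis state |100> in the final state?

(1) The final state's coefficient on |110> equals I/2.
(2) Outcome |001> occurs with probability 0.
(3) The expectation value of ZYZ is 0.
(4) The amplitude on |100> is I/2.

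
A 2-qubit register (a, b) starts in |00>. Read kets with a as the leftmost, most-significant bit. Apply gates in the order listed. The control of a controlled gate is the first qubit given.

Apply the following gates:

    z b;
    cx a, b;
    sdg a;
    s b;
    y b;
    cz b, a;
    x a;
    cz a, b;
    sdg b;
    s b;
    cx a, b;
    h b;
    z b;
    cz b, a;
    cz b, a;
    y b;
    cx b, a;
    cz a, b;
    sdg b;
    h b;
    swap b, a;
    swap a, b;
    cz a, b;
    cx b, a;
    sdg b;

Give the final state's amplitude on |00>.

|00> carries amplitude -I/2 in the final state.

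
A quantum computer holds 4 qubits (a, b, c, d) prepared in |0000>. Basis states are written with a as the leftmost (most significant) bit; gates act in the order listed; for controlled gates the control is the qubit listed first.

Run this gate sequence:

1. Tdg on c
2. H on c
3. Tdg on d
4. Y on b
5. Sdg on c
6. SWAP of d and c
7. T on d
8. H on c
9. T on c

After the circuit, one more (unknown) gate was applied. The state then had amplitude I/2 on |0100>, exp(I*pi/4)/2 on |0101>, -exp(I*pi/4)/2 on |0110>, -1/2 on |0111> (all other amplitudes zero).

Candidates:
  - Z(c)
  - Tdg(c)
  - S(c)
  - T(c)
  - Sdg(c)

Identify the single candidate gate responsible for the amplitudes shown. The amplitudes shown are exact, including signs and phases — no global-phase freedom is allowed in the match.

The unique candidate consistent with the amplitudes is S(c).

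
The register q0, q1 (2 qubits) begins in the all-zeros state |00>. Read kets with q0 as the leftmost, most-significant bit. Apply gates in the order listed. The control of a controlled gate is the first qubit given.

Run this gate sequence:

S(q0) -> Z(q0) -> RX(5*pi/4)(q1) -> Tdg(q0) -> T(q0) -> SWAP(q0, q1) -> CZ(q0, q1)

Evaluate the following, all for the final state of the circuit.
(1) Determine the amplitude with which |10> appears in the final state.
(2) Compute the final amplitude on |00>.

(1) The final state's coefficient on |10> equals -I*sqrt(sqrt(2) + 2)/2.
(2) |00> carries amplitude -sqrt(2 - sqrt(2))/2 in the final state.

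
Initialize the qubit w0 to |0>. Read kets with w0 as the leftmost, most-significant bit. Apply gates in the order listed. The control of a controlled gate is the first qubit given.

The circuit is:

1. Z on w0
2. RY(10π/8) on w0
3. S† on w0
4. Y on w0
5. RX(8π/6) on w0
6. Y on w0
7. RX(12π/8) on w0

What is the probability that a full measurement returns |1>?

A full measurement returns |1> with probability -sqrt(2)/8 + sqrt(6)/8 + 1/2.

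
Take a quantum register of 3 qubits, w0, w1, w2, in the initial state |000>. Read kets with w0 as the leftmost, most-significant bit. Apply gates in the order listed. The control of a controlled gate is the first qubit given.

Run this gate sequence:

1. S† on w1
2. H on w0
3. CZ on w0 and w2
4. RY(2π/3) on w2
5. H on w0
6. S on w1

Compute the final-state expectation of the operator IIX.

The expectation value of IIX is sqrt(3)/2.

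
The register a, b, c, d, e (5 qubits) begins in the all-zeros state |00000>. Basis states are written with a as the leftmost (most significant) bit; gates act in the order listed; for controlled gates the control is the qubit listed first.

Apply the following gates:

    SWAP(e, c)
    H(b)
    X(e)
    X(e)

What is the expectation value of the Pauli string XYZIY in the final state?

The expectation value of XYZIY is 0. Key observation: gates 3-4 undo each other exactly, leaving only the rest of the circuit to track.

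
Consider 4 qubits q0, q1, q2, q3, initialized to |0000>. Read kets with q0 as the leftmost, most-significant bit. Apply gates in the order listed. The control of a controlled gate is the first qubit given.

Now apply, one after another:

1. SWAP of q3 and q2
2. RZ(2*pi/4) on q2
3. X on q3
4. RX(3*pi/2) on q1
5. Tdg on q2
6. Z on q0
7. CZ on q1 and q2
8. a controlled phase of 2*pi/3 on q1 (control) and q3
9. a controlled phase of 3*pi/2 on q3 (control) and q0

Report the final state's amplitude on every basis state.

After the circuit, the state carries amplitude sqrt(2)*exp(3*I*pi/4)/2 on |0001>, -sqrt(2)*exp(11*I*pi/12)/2 on |0101>, and 0 on every other basis state.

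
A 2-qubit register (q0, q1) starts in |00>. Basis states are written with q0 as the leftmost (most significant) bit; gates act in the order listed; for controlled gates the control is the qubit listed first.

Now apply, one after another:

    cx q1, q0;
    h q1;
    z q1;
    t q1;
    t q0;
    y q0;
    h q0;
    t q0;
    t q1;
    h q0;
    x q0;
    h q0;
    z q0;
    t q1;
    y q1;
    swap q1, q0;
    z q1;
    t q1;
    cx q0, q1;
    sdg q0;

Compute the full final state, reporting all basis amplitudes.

The resulting statevector has amplitude -exp(3*I*pi/4)/2 on |00>, exp(I*pi/4)/2 on |01>, -1/2 on |10>, I/2 on |11>. Key observation: the block from step 10 through step 13 cancels to the identity and can be dropped.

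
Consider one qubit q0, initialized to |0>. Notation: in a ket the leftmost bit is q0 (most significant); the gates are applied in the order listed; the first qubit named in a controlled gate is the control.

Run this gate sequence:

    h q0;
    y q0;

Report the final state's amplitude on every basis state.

The resulting statevector has amplitude -sqrt(2)*I/2 on |0>, sqrt(2)*I/2 on |1>.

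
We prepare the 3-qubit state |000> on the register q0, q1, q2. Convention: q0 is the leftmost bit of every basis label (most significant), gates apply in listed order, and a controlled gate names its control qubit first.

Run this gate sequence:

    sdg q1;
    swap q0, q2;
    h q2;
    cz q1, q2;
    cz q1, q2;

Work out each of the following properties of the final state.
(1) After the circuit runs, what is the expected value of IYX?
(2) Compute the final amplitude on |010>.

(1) The observable IYX averages to 0.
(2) The amplitude on |010> is 0.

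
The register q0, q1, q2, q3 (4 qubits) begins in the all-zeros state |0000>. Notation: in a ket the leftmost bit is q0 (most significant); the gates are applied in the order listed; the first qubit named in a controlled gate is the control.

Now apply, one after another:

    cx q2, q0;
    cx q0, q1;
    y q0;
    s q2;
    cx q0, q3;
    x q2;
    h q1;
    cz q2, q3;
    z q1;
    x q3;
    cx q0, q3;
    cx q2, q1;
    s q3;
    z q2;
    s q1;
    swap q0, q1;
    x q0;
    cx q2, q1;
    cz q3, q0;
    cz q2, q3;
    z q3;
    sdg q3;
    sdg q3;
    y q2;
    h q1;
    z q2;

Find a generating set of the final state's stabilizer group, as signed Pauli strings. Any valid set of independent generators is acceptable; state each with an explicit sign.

One valid set of independent stabilizer generators is -YIII, +IXII, +IIZI, -IIIZ (any independent generating set of the same group is equally correct).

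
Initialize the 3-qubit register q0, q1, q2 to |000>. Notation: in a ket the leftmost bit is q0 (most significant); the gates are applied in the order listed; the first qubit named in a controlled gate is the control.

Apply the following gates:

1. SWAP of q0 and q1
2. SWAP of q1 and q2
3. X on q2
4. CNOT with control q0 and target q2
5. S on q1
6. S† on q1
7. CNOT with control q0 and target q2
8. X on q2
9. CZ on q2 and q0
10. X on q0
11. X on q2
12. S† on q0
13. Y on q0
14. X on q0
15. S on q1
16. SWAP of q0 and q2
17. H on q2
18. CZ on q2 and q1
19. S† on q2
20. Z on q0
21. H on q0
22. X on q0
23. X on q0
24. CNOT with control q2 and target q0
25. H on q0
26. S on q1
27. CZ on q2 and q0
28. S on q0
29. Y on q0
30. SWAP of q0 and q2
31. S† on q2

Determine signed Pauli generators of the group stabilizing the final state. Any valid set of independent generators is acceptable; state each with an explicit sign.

The stabilizer group can be generated by +YII, +IZI, +IIZ, among other valid generating sets. Key observation: the block from step 3 through step 8 cancels to the identity and can be dropped.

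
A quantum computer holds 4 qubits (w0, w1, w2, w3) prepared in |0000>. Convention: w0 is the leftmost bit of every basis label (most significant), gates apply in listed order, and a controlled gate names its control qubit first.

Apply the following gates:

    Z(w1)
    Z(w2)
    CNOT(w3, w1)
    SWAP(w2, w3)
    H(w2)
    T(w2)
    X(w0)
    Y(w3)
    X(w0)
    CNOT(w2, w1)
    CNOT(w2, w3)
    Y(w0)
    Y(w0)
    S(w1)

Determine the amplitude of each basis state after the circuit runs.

The resulting statevector has amplitude sqrt(2)*I/2 on |0001>, -sqrt(2)*exp(I*pi/4)/2 on |0110>, and 0 on every other basis state.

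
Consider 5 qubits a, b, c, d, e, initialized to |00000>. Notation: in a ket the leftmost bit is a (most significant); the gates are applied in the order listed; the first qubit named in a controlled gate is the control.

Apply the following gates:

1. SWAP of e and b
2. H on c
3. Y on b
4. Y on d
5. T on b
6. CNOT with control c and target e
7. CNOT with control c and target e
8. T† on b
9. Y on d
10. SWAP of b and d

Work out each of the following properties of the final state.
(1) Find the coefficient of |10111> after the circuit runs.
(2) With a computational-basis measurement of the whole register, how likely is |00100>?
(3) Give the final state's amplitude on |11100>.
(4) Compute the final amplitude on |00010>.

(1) The amplitude on |10111> is 0. Key observation: gates 4-9 undo each other exactly, leaving only the rest of the circuit to track.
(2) Outcome |00100> occurs with probability 0.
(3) The amplitude on |11100> is 0.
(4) |00010> carries amplitude sqrt(2)*I/2 in the final state.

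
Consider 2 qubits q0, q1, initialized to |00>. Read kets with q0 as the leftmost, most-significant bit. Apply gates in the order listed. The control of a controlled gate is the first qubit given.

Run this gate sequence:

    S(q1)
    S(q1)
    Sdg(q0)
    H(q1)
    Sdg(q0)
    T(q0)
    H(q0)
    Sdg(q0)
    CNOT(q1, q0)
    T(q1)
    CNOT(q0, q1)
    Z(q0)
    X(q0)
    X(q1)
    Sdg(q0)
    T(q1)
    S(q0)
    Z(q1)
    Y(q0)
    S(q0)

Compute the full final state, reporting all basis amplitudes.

The final amplitudes are -exp(I*pi/4)/2 on |00>, exp(3*I*pi/4)/2 on |01>, -I/2 on |10>, -I/2 on |11>.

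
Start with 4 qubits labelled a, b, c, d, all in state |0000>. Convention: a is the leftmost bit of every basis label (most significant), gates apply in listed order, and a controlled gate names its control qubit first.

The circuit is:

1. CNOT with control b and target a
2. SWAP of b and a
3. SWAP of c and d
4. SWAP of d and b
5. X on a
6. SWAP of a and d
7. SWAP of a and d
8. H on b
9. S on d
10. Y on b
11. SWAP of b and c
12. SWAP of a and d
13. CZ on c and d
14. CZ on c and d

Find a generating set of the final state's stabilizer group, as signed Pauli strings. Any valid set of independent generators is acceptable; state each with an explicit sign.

One valid set of independent stabilizer generators is -IIXI, +ZIII, +IZII, -IIIZ (any independent generating set of the same group is equally correct). Key observation: gates 6-7 undo each other exactly, leaving only the rest of the circuit to track.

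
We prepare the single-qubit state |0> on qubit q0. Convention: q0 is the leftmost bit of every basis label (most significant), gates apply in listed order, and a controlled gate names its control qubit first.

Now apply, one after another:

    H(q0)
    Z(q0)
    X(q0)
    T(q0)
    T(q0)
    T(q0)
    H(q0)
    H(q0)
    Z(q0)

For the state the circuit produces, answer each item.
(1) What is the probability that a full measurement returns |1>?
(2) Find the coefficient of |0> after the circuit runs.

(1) The probability of measuring |1> is 1/2.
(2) The amplitude on |0> is -sqrt(2)/2.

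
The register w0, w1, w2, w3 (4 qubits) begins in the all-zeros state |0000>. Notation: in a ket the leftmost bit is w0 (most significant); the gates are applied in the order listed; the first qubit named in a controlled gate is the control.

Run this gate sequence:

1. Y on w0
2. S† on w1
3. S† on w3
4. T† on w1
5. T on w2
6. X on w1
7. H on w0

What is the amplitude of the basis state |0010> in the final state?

|0010> carries amplitude 0 in the final state.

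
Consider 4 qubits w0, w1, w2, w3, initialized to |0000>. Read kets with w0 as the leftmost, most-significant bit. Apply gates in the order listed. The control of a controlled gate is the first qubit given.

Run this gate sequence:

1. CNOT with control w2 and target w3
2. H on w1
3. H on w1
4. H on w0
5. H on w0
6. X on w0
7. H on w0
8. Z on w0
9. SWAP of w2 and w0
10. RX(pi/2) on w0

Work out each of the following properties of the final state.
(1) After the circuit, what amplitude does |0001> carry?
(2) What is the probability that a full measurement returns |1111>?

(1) The amplitude on |0001> is 0.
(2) The probability of measuring |1111> is 0.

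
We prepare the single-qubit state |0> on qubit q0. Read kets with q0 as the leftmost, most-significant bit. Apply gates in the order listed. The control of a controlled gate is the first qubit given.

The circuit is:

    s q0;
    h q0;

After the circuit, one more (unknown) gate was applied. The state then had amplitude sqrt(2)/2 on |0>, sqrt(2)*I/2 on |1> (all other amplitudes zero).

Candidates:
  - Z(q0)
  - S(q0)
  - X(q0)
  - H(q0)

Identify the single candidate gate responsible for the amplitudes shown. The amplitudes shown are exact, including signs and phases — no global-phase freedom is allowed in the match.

The applied gate was S(q0).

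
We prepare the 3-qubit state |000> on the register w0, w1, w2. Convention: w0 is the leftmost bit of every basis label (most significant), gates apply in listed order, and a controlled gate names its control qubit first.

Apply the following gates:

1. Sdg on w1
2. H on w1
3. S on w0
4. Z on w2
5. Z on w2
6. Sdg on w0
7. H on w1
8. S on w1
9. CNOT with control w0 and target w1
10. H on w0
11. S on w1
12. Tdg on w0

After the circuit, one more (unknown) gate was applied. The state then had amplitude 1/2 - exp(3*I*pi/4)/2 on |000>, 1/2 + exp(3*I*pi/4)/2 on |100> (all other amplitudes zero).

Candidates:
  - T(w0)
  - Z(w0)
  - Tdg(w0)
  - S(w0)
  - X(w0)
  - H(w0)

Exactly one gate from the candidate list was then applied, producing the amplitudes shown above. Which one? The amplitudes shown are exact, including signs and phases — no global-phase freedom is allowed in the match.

The applied gate was H(w0). Key observation: the block from step 1 through step 8 cancels to the identity and can be dropped.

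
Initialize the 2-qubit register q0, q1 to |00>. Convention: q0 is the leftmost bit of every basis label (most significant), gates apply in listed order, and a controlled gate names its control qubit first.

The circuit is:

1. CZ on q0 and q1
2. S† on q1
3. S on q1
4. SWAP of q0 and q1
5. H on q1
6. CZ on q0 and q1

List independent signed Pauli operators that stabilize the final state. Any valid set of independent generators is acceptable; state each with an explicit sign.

The stabilizer group can be generated by +IX, +ZI, among other valid generating sets.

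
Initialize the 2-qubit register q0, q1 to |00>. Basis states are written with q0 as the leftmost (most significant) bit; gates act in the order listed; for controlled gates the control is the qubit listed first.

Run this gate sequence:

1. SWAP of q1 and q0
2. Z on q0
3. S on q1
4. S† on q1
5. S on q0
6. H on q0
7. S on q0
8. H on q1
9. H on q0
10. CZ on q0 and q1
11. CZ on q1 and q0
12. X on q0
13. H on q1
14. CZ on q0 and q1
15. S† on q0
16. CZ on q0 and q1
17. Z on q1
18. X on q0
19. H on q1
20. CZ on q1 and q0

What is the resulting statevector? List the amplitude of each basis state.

The resulting statevector has amplitude sqrt(2)*(1 - I)/4 on |00>, sqrt(2)*(1 - I)/4 on |01>, sqrt(2)*(1 - I)/4 on |10>, sqrt(2)*(-1 + I)/4 on |11>. Key observation: the block from step 3 through step 4 cancels to the identity and can be dropped.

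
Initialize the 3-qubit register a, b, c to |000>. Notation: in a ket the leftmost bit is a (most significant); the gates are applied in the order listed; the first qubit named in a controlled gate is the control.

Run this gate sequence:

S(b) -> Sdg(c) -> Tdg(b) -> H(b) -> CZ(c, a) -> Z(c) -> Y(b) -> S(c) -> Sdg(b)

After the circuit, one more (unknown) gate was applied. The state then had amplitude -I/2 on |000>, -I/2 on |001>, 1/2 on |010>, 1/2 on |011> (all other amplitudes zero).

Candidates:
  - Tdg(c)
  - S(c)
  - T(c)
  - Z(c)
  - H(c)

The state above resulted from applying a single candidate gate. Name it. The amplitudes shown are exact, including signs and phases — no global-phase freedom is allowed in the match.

The applied gate was H(c).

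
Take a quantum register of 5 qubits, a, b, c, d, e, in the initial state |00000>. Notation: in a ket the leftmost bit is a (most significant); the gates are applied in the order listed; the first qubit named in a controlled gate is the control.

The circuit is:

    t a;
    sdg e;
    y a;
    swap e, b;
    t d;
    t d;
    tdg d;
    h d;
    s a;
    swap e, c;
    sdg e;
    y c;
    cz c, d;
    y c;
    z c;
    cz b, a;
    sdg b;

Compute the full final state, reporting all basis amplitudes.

The final amplitudes are -sqrt(2)/2 on |10000>, sqrt(2)/2 on |10010>, and 0 on every other basis state.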